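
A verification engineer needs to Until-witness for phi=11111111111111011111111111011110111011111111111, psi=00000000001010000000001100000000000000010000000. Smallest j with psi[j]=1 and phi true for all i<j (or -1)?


(phi U psi) at 0: need smallest j with psi[j]=1 and phi[i]=1 for all i in [0,j).
Scan from step 0:
  step 0: phi=1, psi=0 -> continue
  step 1: phi=1, psi=0 -> continue
  step 2: phi=1, psi=0 -> continue
  step 3: phi=1, psi=0 -> continue
  step 10: psi=1 and phi held for [0,10) -> witness found
Witness step = 10

10


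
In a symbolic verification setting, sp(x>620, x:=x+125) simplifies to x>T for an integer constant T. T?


Formula: sp(P, x:=E) = exists old_x. (x = E[old_x/x]) AND P[old_x/x] (old_x is the value of x before the assignment; eliminate old_x by solving x = E[old_x/x] for old_x)
Step 1: Precondition P: x>620, i.e. old_x > 620
Step 2: Assignment gives x = old_x + 125, so old_x = x - 125
Step 3: Substitute into P: x - 125 > 620
Step 4: Simplify: x > 620+125 = 745

745


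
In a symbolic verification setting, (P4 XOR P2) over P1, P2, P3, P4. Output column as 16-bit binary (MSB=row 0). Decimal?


Formula: (P4 XOR P2) over P1, P2, P3, P4 (16 rows)
Evaluate each row (bits = P1,P2,P3,P4, MSB first):
  row 0 [0000]: (0 XOR 0) -> 0
  row 1 [0001]: (1 XOR 0) -> 1
  row 2 [0010]: (0 XOR 0) -> 0
  row 3 [0011]: (1 XOR 0) -> 1
  row 4 [0100]: (0 XOR 1) -> 1
  row 5 [0101]: (1 XOR 1) -> 0
  row 6 [0110]: (0 XOR 1) -> 1
  row 7 [0111]: (1 XOR 1) -> 0
  row 8 [1000]: (0 XOR 0) -> 0
  row 9 [1001]: (1 XOR 0) -> 1
  row 10 [1010]: (0 XOR 0) -> 0
  row 11 [1011]: (1 XOR 0) -> 1
  row 12 [1100]: (0 XOR 1) -> 1
  row 13 [1101]: (1 XOR 1) -> 0
  row 14 [1110]: (0 XOR 1) -> 1
  row 15 [1111]: (1 XOR 1) -> 0
Full result column, 4 rows per line (P1,P2 fixed per line; P3,P4 runs 00..11 left to right):
  rows 0-3 [P1,P2=00]: 0101  = hex 5
  rows 4-7 [P1,P2=01]: 1010  = hex A
  rows 8-11 [P1,P2=10]: 0101  = hex 5
  rows 12-15 [P1,P2=11]: 1010  = hex A
Output column (row 0 .. row 15) = 0101101001011010
Output column grouped in 4s = 0101 1010 0101 1010 = 0x5A5A
Convert to decimal digit by digit (value = value*16 + digit):
  5 -> 5
  5*16 + 10 (A) = 90
  90*16 + 5 = 1445
  1445*16 + 10 (A) = 23130
Decimal = 23130

23130


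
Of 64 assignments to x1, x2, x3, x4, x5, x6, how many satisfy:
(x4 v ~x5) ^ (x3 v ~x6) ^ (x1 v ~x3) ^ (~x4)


CNF with 4 clauses over 6 vars (64 assignments).
An assignment satisfies CNF iff every clause has >=1 true literal.
Check each row (bits = x1,x2,x3,x4,x5,x6; clause T/F shown):
  row 0 [000000]: clauses=TTTT -> 1
  row 1 [000001]: clauses=TFTT -> 0
  row 2 [000010]: clauses=FTTT -> 0
  row 3 [000011]: clauses=FFTT -> 0
  row 4 [000100]: clauses=TTTF -> 0
  (every remaining row is evaluated the same way; all 64 results are listed next)
Full result column, 8 rows per line (x1,x2,x3 fixed per line; x4,x5,x6 runs 000..111 left to right):
  rows 0-7 [x1,x2,x3=000]: 10000000  (ones: 1)
  rows 8-15 [x1,x2,x3=001]: 00000000  (ones: 0)
  rows 16-23 [x1,x2,x3=010]: 10000000  (ones: 1)
  rows 24-31 [x1,x2,x3=011]: 00000000  (ones: 0)
  rows 32-39 [x1,x2,x3=100]: 10000000  (ones: 1)
  rows 40-47 [x1,x2,x3=101]: 11000000  (ones: 2)
  rows 48-55 [x1,x2,x3=110]: 10000000  (ones: 1)
  rows 56-63 [x1,x2,x3=111]: 11000000  (ones: 2)
Satisfying assignments = 1+0+1+0+1+2+1+2 = 8

8


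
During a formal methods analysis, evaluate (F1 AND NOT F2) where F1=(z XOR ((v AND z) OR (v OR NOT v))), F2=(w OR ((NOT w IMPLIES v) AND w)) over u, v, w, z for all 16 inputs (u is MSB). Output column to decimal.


F1 = (z XOR ((v AND z) OR (v OR NOT v)))
F2 = (w OR ((NOT w IMPLIES v) AND w))
Counterexample to F1=>F2 is where F1=1 and F2=0.
Evaluate each row (bits = u,v,w,z, MSB first):
  row 0 [0000]: F1=1 F2=0 -> F1&~F2 -> 1
  row 1 [0001]: F1=0 F2=0 -> F1&~F2 -> 0
  row 2 [0010]: F1=1 F2=1 -> F1&~F2 -> 0
  row 3 [0011]: F1=0 F2=1 -> F1&~F2 -> 0
  row 4 [0100]: F1=1 F2=0 -> F1&~F2 -> 1
  row 5 [0101]: F1=0 F2=0 -> F1&~F2 -> 0
  row 6 [0110]: F1=1 F2=1 -> F1&~F2 -> 0
  row 7 [0111]: F1=0 F2=1 -> F1&~F2 -> 0
  row 8 [1000]: F1=1 F2=0 -> F1&~F2 -> 1
  row 9 [1001]: F1=0 F2=0 -> F1&~F2 -> 0
  row 10 [1010]: F1=1 F2=1 -> F1&~F2 -> 0
  row 11 [1011]: F1=0 F2=1 -> F1&~F2 -> 0
  row 12 [1100]: F1=1 F2=0 -> F1&~F2 -> 1
  row 13 [1101]: F1=0 F2=0 -> F1&~F2 -> 0
  row 14 [1110]: F1=1 F2=1 -> F1&~F2 -> 0
  row 15 [1111]: F1=0 F2=1 -> F1&~F2 -> 0
Full result column, 4 rows per line (u,v fixed per line; w,z runs 00..11 left to right):
  rows 0-3 [u,v=00]: 1000  = hex 8
  rows 4-7 [u,v=01]: 1000  = hex 8
  rows 8-11 [u,v=10]: 1000  = hex 8
  rows 12-15 [u,v=11]: 1000  = hex 8
Counterexample vector (row 0 .. row 15) = 1000100010001000
Output column grouped in 4s = 1000 1000 1000 1000 = 0x8888
Convert to decimal digit by digit (value = value*16 + digit):
  8 -> 8
  8*16 + 8 = 136
  136*16 + 8 = 2184
  2184*16 + 8 = 34952
Decimal = 34952

34952


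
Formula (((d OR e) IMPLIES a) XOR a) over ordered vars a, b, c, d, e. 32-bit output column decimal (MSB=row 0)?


Formula: (((d OR e) IMPLIES a) XOR a) over a, b, c, d, e (32 rows)
Evaluate each row (bits = a,b,c,d,e, MSB first):
  row 0 [00000]: (((0 OR 0) IMPLIES 0) XOR 0) -> 1
  row 1 [00001]: (((0 OR 1) IMPLIES 0) XOR 0) -> 0
  row 2 [00010]: (((1 OR 0) IMPLIES 0) XOR 0) -> 0
  row 3 [00011]: (((1 OR 1) IMPLIES 0) XOR 0) -> 0
  row 4 [00100]: (((0 OR 0) IMPLIES 0) XOR 0) -> 1
  row 5 [00101]: (((0 OR 1) IMPLIES 0) XOR 0) -> 0
  row 6 [00110]: (((1 OR 0) IMPLIES 0) XOR 0) -> 0
  row 7 [00111]: (((1 OR 1) IMPLIES 0) XOR 0) -> 0
  row 8 [01000]: (((0 OR 0) IMPLIES 0) XOR 0) -> 1
  row 9 [01001]: (((0 OR 1) IMPLIES 0) XOR 0) -> 0
  row 10 [01010]: (((1 OR 0) IMPLIES 0) XOR 0) -> 0
  row 11 [01011]: (((1 OR 1) IMPLIES 0) XOR 0) -> 0
  row 12 [01100]: (((0 OR 0) IMPLIES 0) XOR 0) -> 1
  row 13 [01101]: (((0 OR 1) IMPLIES 0) XOR 0) -> 0
  row 14 [01110]: (((1 OR 0) IMPLIES 0) XOR 0) -> 0
  row 15 [01111]: (((1 OR 1) IMPLIES 0) XOR 0) -> 0
  row 16 [10000]: (((0 OR 0) IMPLIES 1) XOR 1) -> 0
  row 17 [10001]: (((0 OR 1) IMPLIES 1) XOR 1) -> 0
  row 18 [10010]: (((1 OR 0) IMPLIES 1) XOR 1) -> 0
  row 19 [10011]: (((1 OR 1) IMPLIES 1) XOR 1) -> 0
  row 20 [10100]: (((0 OR 0) IMPLIES 1) XOR 1) -> 0
  row 21 [10101]: (((0 OR 1) IMPLIES 1) XOR 1) -> 0
  row 22 [10110]: (((1 OR 0) IMPLIES 1) XOR 1) -> 0
  row 23 [10111]: (((1 OR 1) IMPLIES 1) XOR 1) -> 0
  row 24 [11000]: (((0 OR 0) IMPLIES 1) XOR 1) -> 0
  row 25 [11001]: (((0 OR 1) IMPLIES 1) XOR 1) -> 0
  row 26 [11010]: (((1 OR 0) IMPLIES 1) XOR 1) -> 0
  row 27 [11011]: (((1 OR 1) IMPLIES 1) XOR 1) -> 0
  row 28 [11100]: (((0 OR 0) IMPLIES 1) XOR 1) -> 0
  row 29 [11101]: (((0 OR 1) IMPLIES 1) XOR 1) -> 0
  row 30 [11110]: (((1 OR 0) IMPLIES 1) XOR 1) -> 0
  row 31 [11111]: (((1 OR 1) IMPLIES 1) XOR 1) -> 0
Full result column, 4 rows per line (a,b,c fixed per line; d,e runs 00..11 left to right):
  rows 0-3 [a,b,c=000]: 1000  = hex 8
  rows 4-7 [a,b,c=001]: 1000  = hex 8
  rows 8-11 [a,b,c=010]: 1000  = hex 8
  rows 12-15 [a,b,c=011]: 1000  = hex 8
  rows 16-19 [a,b,c=100]: 0000  = hex 0
  rows 20-23 [a,b,c=101]: 0000  = hex 0
  rows 24-27 [a,b,c=110]: 0000  = hex 0
  rows 28-31 [a,b,c=111]: 0000  = hex 0
Output column (row 0 .. row 31) = 10001000100010000000000000000000
Output column grouped in 4s = 1000 1000 1000 1000 0000 0000 0000 0000 = 0x88880000
Convert to decimal digit by digit (value = value*16 + digit):
  8 -> 8
  8*16 + 8 = 136
  136*16 + 8 = 2184
  2184*16 + 8 = 34952
  34952*16 + 0 = 559232
  559232*16 + 0 = 8947712
  8947712*16 + 0 = 143163392
  143163392*16 + 0 = 2290614272
Decimal = 2290614272

2290614272


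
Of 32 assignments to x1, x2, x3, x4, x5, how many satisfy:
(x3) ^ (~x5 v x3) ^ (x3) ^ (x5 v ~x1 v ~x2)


CNF with 4 clauses over 5 vars (32 assignments).
An assignment satisfies CNF iff every clause has >=1 true literal.
Check each row (bits = x1,x2,x3,x4,x5; clause T/F shown):
  row 0 [00000]: clauses=FTFT -> 0
  row 1 [00001]: clauses=FFFT -> 0
  row 2 [00010]: clauses=FTFT -> 0
  row 3 [00011]: clauses=FFFT -> 0
  row 4 [00100]: clauses=TTTT -> 1
  row 5 [00101]: clauses=TTTT -> 1
  row 6 [00110]: clauses=TTTT -> 1
  row 7 [00111]: clauses=TTTT -> 1
  row 8 [01000]: clauses=FTFT -> 0
  row 9 [01001]: clauses=FFFT -> 0
  row 10 [01010]: clauses=FTFT -> 0
  row 11 [01011]: clauses=FFFT -> 0
  row 12 [01100]: clauses=TTTT -> 1
  row 13 [01101]: clauses=TTTT -> 1
  row 14 [01110]: clauses=TTTT -> 1
  row 15 [01111]: clauses=TTTT -> 1
  row 16 [10000]: clauses=FTFT -> 0
  row 17 [10001]: clauses=FFFT -> 0
  row 18 [10010]: clauses=FTFT -> 0
  row 19 [10011]: clauses=FFFT -> 0
  row 20 [10100]: clauses=TTTT -> 1
  row 21 [10101]: clauses=TTTT -> 1
  row 22 [10110]: clauses=TTTT -> 1
  row 23 [10111]: clauses=TTTT -> 1
  row 24 [11000]: clauses=FTFF -> 0
  row 25 [11001]: clauses=FFFT -> 0
  row 26 [11010]: clauses=FTFF -> 0
  row 27 [11011]: clauses=FFFT -> 0
  row 28 [11100]: clauses=TTTF -> 0
  row 29 [11101]: clauses=TTTT -> 1
  row 30 [11110]: clauses=TTTF -> 0
  row 31 [11111]: clauses=TTTT -> 1
Full result column, 8 rows per line (x1,x2 fixed per line; x3,x4,x5 runs 000..111 left to right):
  rows 0-7 [x1,x2=00]: 00001111  (ones: 4)
  rows 8-15 [x1,x2=01]: 00001111  (ones: 4)
  rows 16-23 [x1,x2=10]: 00001111  (ones: 4)
  rows 24-31 [x1,x2=11]: 00000101  (ones: 2)
Satisfying assignments = 4+4+4+2 = 14

14


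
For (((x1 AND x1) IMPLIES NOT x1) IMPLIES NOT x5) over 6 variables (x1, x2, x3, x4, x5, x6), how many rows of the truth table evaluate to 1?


Formula: (((x1 AND x1) IMPLIES NOT x1) IMPLIES NOT x5) over 6 vars (64 rows)
Evaluate each row (x1, x2, x3, x4, x5, x6 as bits, MSB first):
  row 0 [000000]: (((0 AND 0) IMPLIES NOT 0) IMPLIES NOT 0) -> 1
  row 1 [000001]: (((0 AND 0) IMPLIES NOT 0) IMPLIES NOT 0) -> 1
  row 2 [000010]: (((0 AND 0) IMPLIES NOT 0) IMPLIES NOT 1) -> 0
  row 3 [000011]: (((0 AND 0) IMPLIES NOT 0) IMPLIES NOT 1) -> 0
  row 4 [000100]: (((0 AND 0) IMPLIES NOT 0) IMPLIES NOT 0) -> 1
  (every remaining row is evaluated the same way; all 64 results are listed next)
Full result column, 8 rows per line (x1,x2,x3 fixed per line; x4,x5,x6 runs 000..111 left to right):
  rows 0-7 [x1,x2,x3=000]: 11001100  (ones: 4)
  rows 8-15 [x1,x2,x3=001]: 11001100  (ones: 4)
  rows 16-23 [x1,x2,x3=010]: 11001100  (ones: 4)
  rows 24-31 [x1,x2,x3=011]: 11001100  (ones: 4)
  rows 32-39 [x1,x2,x3=100]: 11111111  (ones: 8)
  rows 40-47 [x1,x2,x3=101]: 11111111  (ones: 8)
  rows 48-55 [x1,x2,x3=110]: 11111111  (ones: 8)
  rows 56-63 [x1,x2,x3=111]: 11111111  (ones: 8)
Count of 1-rows = 4+4+4+4+8+8+8+8 = 48

48


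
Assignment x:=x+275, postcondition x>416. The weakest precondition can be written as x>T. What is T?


Formula: wp(x:=E, P) = P[E/x] (substitute E for x in postcondition)
Step 1: Postcondition: x>416
Step 2: Substitute x+275 for x: x+275>416
Step 3: Solve for x: x > 416-275 = 141

141


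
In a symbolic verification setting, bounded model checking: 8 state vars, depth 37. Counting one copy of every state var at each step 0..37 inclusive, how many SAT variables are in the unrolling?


BMC unrolls to depth k, creating one copy of each state var for steps 0..k.
Step count = 37 + 1 = 38 (steps 0 through 37)
Vars per step = 8
Total = 8 * 38 = 304

304


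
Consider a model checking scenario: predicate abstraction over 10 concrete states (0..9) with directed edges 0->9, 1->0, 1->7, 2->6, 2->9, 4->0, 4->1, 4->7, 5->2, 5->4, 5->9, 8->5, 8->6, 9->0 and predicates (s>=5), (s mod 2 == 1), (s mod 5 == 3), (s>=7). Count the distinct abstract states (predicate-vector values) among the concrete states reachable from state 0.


BFS from 0:
Concrete reachable: {0, 9}
Abstract via predicates (s>=5), (s mod 2 == 1), (s mod 5 == 3), (s>=7):
  (0,0,0,0) <- {0}
  (1,1,0,1) <- {9}
Distinct abstract states = 2

2


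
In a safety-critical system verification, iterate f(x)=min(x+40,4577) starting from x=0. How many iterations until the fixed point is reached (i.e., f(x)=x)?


Step 1: x=0, cap=4577, increment=40
Step 2: x grows by 40 each step until capped at 4577; fixed point is x=4577
Step 3: iterations = ceil(4577/40) = 115

115


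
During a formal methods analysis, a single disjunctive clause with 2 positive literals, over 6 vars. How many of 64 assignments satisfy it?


Step 1: Total=2^6=64
Step 2: Unsat when all 2 false: 2^4=16
Step 3: Sat=64-16=48

48


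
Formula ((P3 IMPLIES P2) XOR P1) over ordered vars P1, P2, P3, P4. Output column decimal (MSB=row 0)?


Formula: ((P3 IMPLIES P2) XOR P1) over P1, P2, P3, P4 (16 rows)
Evaluate each row (bits = P1,P2,P3,P4, MSB first):
  row 0 [0000]: ((0 IMPLIES 0) XOR 0) -> 1
  row 1 [0001]: ((0 IMPLIES 0) XOR 0) -> 1
  row 2 [0010]: ((1 IMPLIES 0) XOR 0) -> 0
  row 3 [0011]: ((1 IMPLIES 0) XOR 0) -> 0
  row 4 [0100]: ((0 IMPLIES 1) XOR 0) -> 1
  row 5 [0101]: ((0 IMPLIES 1) XOR 0) -> 1
  row 6 [0110]: ((1 IMPLIES 1) XOR 0) -> 1
  row 7 [0111]: ((1 IMPLIES 1) XOR 0) -> 1
  row 8 [1000]: ((0 IMPLIES 0) XOR 1) -> 0
  row 9 [1001]: ((0 IMPLIES 0) XOR 1) -> 0
  row 10 [1010]: ((1 IMPLIES 0) XOR 1) -> 1
  row 11 [1011]: ((1 IMPLIES 0) XOR 1) -> 1
  row 12 [1100]: ((0 IMPLIES 1) XOR 1) -> 0
  row 13 [1101]: ((0 IMPLIES 1) XOR 1) -> 0
  row 14 [1110]: ((1 IMPLIES 1) XOR 1) -> 0
  row 15 [1111]: ((1 IMPLIES 1) XOR 1) -> 0
Full result column, 4 rows per line (P1,P2 fixed per line; P3,P4 runs 00..11 left to right):
  rows 0-3 [P1,P2=00]: 1100  = hex C
  rows 4-7 [P1,P2=01]: 1111  = hex F
  rows 8-11 [P1,P2=10]: 0011  = hex 3
  rows 12-15 [P1,P2=11]: 0000  = hex 0
Output column (row 0 .. row 15) = 1100111100110000
Output column grouped in 4s = 1100 1111 0011 0000 = 0xCF30
Convert to decimal digit by digit (value = value*16 + digit):
  C -> 12
  12*16 + 15 (F) = 207
  207*16 + 3 = 3315
  3315*16 + 0 = 53040
Decimal = 53040

53040


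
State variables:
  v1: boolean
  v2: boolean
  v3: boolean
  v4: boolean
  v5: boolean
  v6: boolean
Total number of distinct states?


State space = product of domain sizes of all variables.
Domain sizes:
  v1 (boolean): 2
  v2 (boolean): 2
  v3 (boolean): 2
  v4 (boolean): 2
  v5 (boolean): 2
  v6 (boolean): 2
Product = 2 * 2 * 2 * 2 * 2 * 2 = 64

64


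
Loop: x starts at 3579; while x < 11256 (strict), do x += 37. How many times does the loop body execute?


Step 1: x goes from 3579 toward 11256 by 37; the body runs while x<11256, so iterations = ceil((bound-start)/step)
Step 2: Distance=7677
Step 3: ceil(7677/37)=208

208


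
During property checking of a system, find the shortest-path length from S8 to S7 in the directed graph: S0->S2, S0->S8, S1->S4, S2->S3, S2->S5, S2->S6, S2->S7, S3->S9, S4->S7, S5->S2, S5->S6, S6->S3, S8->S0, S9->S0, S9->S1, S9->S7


BFS layer-by-layer from S8:
  dist 0: {S8}
  dist 1: {S0}
  dist 2: {S2}
  dist 3: {S3, S5, S6, S7}
  -> S7 reached at distance 3
Shortest path length = 3

3


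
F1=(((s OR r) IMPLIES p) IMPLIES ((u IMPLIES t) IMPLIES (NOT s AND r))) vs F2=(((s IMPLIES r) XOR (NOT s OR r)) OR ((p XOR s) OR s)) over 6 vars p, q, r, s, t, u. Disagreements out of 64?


F1 = (((s OR r) IMPLIES p) IMPLIES ((u IMPLIES t) IMPLIES (NOT s AND r)))
F2 = (((s IMPLIES r) XOR (NOT s OR r)) OR ((p XOR s) OR s))
Evaluate both on each of 64 rows (bits = p,q,r,s,t,u):
  row 0 [000000]: F1=0 F2=0 -> 0
  row 1 [000001]: F1=1 F2=0 (differ) -> 1
  row 2 [000010]: F1=0 F2=0 -> 0
  row 3 [000011]: F1=0 F2=0 -> 0
  row 4 [000100]: F1=1 F2=1 -> 0
  (every remaining row is evaluated the same way; all 64 results are listed next)
Full result column, 8 rows per line (p,q,r fixed per line; s,t,u runs 000..111 left to right):
  rows 0-7 [p,q,r=000]: 01000000  (ones: 1)
  rows 8-15 [p,q,r=001]: 11110000  (ones: 4)
  rows 16-23 [p,q,r=010]: 01000000  (ones: 1)
  rows 24-31 [p,q,r=011]: 11110000  (ones: 4)
  rows 32-39 [p,q,r=100]: 10111011  (ones: 6)
  rows 40-47 [p,q,r=101]: 00001011  (ones: 3)
  rows 48-55 [p,q,r=110]: 10111011  (ones: 6)
  rows 56-63 [p,q,r=111]: 00001011  (ones: 3)
Disagreements = 1+4+1+4+6+3+6+3 = 28

28


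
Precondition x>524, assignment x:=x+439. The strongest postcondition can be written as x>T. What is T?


Formula: sp(P, x:=E) = exists old_x. (x = E[old_x/x]) AND P[old_x/x] (old_x is the value of x before the assignment; eliminate old_x by solving x = E[old_x/x] for old_x)
Step 1: Precondition P: x>524, i.e. old_x > 524
Step 2: Assignment gives x = old_x + 439, so old_x = x - 439
Step 3: Substitute into P: x - 439 > 524
Step 4: Simplify: x > 524+439 = 963

963


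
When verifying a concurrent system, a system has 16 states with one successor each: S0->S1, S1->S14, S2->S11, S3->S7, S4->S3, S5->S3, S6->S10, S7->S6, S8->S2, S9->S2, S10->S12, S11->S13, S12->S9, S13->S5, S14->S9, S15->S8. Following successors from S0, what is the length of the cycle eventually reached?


Trace from S0 until a state repeats:
  S0 -> S1 -> S14 -> S9 -> S2 -> S11 -> S13 -> S5 -> S3 -> S7 -> S6 -> S10 -> S12 -> S9
S9 first seen at step 3, revisited at step 13.
Cycle length = 13 - 3 = 10

10


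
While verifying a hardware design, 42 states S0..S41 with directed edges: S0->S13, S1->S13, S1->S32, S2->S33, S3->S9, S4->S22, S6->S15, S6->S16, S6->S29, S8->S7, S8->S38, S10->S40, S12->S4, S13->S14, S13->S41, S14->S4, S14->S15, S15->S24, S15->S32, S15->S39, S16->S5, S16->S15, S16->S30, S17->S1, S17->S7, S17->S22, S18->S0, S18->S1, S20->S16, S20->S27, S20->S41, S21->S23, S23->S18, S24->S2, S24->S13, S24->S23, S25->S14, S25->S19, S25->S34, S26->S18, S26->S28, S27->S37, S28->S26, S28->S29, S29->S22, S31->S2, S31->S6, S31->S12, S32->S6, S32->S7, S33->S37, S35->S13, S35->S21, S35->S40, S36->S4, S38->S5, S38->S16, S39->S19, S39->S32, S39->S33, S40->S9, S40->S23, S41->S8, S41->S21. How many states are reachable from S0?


BFS from S0:
  layer 0: {S0}
  layer 1: {S13}
  layer 2: {S14, S41}
  layer 3: {S4, S8, S15, S21}
  layer 4: {S7, S22, S23, S24, S32, S38, S39}
  layer 5: {S2, S5, S6, S16, S18, S19, S33}
  layer 6: {S1, S29, S30, S37}
Reachable set: {S0, S1, S2, S4, S5, S6, S7, S8, S13, S14, S15, S16, S18, S19, S21, S22, S23, S24, S29, S30, S32, S33, S37, S38, S39, S41}
Count = 26

26


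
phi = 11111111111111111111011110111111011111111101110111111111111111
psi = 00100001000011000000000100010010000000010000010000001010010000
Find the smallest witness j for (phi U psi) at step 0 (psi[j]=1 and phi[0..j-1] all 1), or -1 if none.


(phi U psi) at 0: need smallest j with psi[j]=1 and phi[i]=1 for all i in [0,j).
Scan from step 0:
  step 0: phi=1, psi=0 -> continue
  step 1: phi=1, psi=0 -> continue
  step 2: psi=1 and phi held for [0,2) -> witness found
Witness step = 2

2


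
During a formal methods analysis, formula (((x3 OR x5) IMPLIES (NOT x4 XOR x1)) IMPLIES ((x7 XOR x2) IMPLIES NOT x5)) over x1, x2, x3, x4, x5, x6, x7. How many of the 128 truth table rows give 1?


Formula: (((x3 OR x5) IMPLIES (NOT x4 XOR x1)) IMPLIES ((x7 XOR x2) IMPLIES NOT x5)) over 7 vars (128 rows)
Evaluate each row (x1, x2, x3, x4, x5, x6, x7 as bits, MSB first):
  row 0 [0000000]: (((0 OR 0) IMPLIES (NOT 0 XOR 0)) IMPLIES ((0 XOR 0) IMPLIES NOT 0)) -> 1
  row 1 [0000001]: (((0 OR 0) IMPLIES (NOT 0 XOR 0)) IMPLIES ((1 XOR 0) IMPLIES NOT 0)) -> 1
  row 2 [0000010]: (((0 OR 0) IMPLIES (NOT 0 XOR 0)) IMPLIES ((0 XOR 0) IMPLIES NOT 0)) -> 1
  row 3 [0000011]: (((0 OR 0) IMPLIES (NOT 0 XOR 0)) IMPLIES ((1 XOR 0) IMPLIES NOT 0)) -> 1
  row 4 [0000100]: (((0 OR 1) IMPLIES (NOT 0 XOR 0)) IMPLIES ((0 XOR 0) IMPLIES NOT 1)) -> 1
  (every remaining row is evaluated the same way; all 128 results are listed next)
Full result column, 8 rows per line (x1,x2,x3,x4 fixed per line; x5,x6,x7 runs 000..111 left to right):
  rows 0-7 [x1,x2,x3,x4=0000]: 11111010  (ones: 6)
  rows 8-15 [x1,x2,x3,x4=0001]: 11111111  (ones: 8)
  rows 16-23 [x1,x2,x3,x4=0010]: 11111010  (ones: 6)
  rows 24-31 [x1,x2,x3,x4=0011]: 11111111  (ones: 8)
  rows 32-39 [x1,x2,x3,x4=0100]: 11110101  (ones: 6)
  rows 40-47 [x1,x2,x3,x4=0101]: 11111111  (ones: 8)
  rows 48-55 [x1,x2,x3,x4=0110]: 11110101  (ones: 6)
  rows 56-63 [x1,x2,x3,x4=0111]: 11111111  (ones: 8)
  rows 64-71 [x1,x2,x3,x4=1000]: 11111111  (ones: 8)
  rows 72-79 [x1,x2,x3,x4=1001]: 11111010  (ones: 6)
  rows 80-87 [x1,x2,x3,x4=1010]: 11111111  (ones: 8)
  rows 88-95 [x1,x2,x3,x4=1011]: 11111010  (ones: 6)
  rows 96-103 [x1,x2,x3,x4=1100]: 11111111  (ones: 8)
  rows 104-111 [x1,x2,x3,x4=1101]: 11110101  (ones: 6)
  rows 112-119 [x1,x2,x3,x4=1110]: 11111111  (ones: 8)
  rows 120-127 [x1,x2,x3,x4=1111]: 11110101  (ones: 6)
Count of 1-rows = 6+8+6+8+6+8+6+8+8+6+8+6+8+6+8+6 = 112

112


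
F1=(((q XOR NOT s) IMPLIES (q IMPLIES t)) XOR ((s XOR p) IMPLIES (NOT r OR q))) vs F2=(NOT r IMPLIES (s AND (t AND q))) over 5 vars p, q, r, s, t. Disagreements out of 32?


F1 = (((q XOR NOT s) IMPLIES (q IMPLIES t)) XOR ((s XOR p) IMPLIES (NOT r OR q)))
F2 = (NOT r IMPLIES (s AND (t AND q)))
Evaluate both on each of 32 rows (bits = p,q,r,s,t):
  row 0 [00000]: F1=0 F2=0 -> 0
  row 1 [00001]: F1=0 F2=0 -> 0
  row 2 [00010]: F1=0 F2=0 -> 0
  row 3 [00011]: F1=0 F2=0 -> 0
  row 4 [00100]: F1=0 F2=1 (differ) -> 1
  row 5 [00101]: F1=0 F2=1 (differ) -> 1
  row 6 [00110]: F1=1 F2=1 -> 0
  row 7 [00111]: F1=1 F2=1 -> 0
  row 8 [01000]: F1=0 F2=0 -> 0
  row 9 [01001]: F1=0 F2=0 -> 0
  row 10 [01010]: F1=1 F2=0 (differ) -> 1
  row 11 [01011]: F1=0 F2=1 (differ) -> 1
  row 12 [01100]: F1=0 F2=1 (differ) -> 1
  row 13 [01101]: F1=0 F2=1 (differ) -> 1
  row 14 [01110]: F1=1 F2=1 -> 0
  row 15 [01111]: F1=0 F2=1 (differ) -> 1
  row 16 [10000]: F1=0 F2=0 -> 0
  row 17 [10001]: F1=0 F2=0 -> 0
  row 18 [10010]: F1=0 F2=0 -> 0
  row 19 [10011]: F1=0 F2=0 -> 0
  row 20 [10100]: F1=1 F2=1 -> 0
  row 21 [10101]: F1=1 F2=1 -> 0
  row 22 [10110]: F1=0 F2=1 (differ) -> 1
  row 23 [10111]: F1=0 F2=1 (differ) -> 1
  row 24 [11000]: F1=0 F2=0 -> 0
  row 25 [11001]: F1=0 F2=0 -> 0
  row 26 [11010]: F1=1 F2=0 (differ) -> 1
  row 27 [11011]: F1=0 F2=1 (differ) -> 1
  row 28 [11100]: F1=0 F2=1 (differ) -> 1
  row 29 [11101]: F1=0 F2=1 (differ) -> 1
  row 30 [11110]: F1=1 F2=1 -> 0
  row 31 [11111]: F1=0 F2=1 (differ) -> 1
Full result column, 8 rows per line (p,q fixed per line; r,s,t runs 000..111 left to right):
  rows 0-7 [p,q=00]: 00001100  (ones: 2)
  rows 8-15 [p,q=01]: 00111101  (ones: 5)
  rows 16-23 [p,q=10]: 00000011  (ones: 2)
  rows 24-31 [p,q=11]: 00111101  (ones: 5)
Disagreements = 2+5+2+5 = 14

14


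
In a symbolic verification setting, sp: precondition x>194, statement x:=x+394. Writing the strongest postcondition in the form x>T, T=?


Formula: sp(P, x:=E) = exists old_x. (x = E[old_x/x]) AND P[old_x/x] (old_x is the value of x before the assignment; eliminate old_x by solving x = E[old_x/x] for old_x)
Step 1: Precondition P: x>194, i.e. old_x > 194
Step 2: Assignment gives x = old_x + 394, so old_x = x - 394
Step 3: Substitute into P: x - 394 > 194
Step 4: Simplify: x > 194+394 = 588

588


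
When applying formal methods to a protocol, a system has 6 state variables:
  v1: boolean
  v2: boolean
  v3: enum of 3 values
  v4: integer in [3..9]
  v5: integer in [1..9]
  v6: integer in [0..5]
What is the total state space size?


State space = product of domain sizes of all variables.
Domain sizes:
  v1 (boolean): 2
  v2 (boolean): 2
  v3 (enum of 3 values): 3
  v4 (integer in [3..9]): 7
  v5 (integer in [1..9]): 9
  v6 (integer in [0..5]): 6
Product = 2 * 2 * 3 * 7 * 9 * 6 = 4536

4536


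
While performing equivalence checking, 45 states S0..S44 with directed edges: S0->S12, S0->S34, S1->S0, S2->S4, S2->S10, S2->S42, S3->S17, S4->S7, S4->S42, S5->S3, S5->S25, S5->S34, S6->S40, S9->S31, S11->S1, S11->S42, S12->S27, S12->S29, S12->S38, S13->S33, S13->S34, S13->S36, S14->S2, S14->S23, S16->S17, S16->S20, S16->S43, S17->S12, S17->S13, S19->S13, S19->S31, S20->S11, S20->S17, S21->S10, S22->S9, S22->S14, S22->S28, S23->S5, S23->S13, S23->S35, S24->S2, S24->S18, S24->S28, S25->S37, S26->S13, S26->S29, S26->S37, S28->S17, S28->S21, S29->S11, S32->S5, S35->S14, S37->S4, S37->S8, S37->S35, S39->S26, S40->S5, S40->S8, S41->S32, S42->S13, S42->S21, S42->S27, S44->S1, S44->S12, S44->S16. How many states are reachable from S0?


BFS from S0:
  layer 0: {S0}
  layer 1: {S12, S34}
  layer 2: {S27, S29, S38}
  layer 3: {S11}
  layer 4: {S1, S42}
  layer 5: {S13, S21}
  layer 6: {S10, S33, S36}
Reachable set: {S0, S1, S10, S11, S12, S13, S21, S27, S29, S33, S34, S36, S38, S42}
Count = 14

14


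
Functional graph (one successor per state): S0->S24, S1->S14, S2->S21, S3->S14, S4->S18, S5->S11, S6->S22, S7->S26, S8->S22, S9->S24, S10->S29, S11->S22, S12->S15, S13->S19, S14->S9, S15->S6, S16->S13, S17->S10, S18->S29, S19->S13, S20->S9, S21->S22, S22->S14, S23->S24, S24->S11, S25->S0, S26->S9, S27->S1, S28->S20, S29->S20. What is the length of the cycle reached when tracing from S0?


Trace from S0 until a state repeats:
  S0 -> S24 -> S11 -> S22 -> S14 -> S9 -> S24
S24 first seen at step 1, revisited at step 6.
Cycle length = 6 - 1 = 5

5


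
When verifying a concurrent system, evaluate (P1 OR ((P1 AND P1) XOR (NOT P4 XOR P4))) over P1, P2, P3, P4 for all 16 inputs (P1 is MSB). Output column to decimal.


Formula: (P1 OR ((P1 AND P1) XOR (NOT P4 XOR P4))) over P1, P2, P3, P4 (16 rows)
Evaluate each row (bits = P1,P2,P3,P4, MSB first):
  row 0 [0000]: (0 OR ((0 AND 0) XOR (NOT 0 XOR 0))) -> 1
  row 1 [0001]: (0 OR ((0 AND 0) XOR (NOT 1 XOR 1))) -> 1
  row 2 [0010]: (0 OR ((0 AND 0) XOR (NOT 0 XOR 0))) -> 1
  row 3 [0011]: (0 OR ((0 AND 0) XOR (NOT 1 XOR 1))) -> 1
  row 4 [0100]: (0 OR ((0 AND 0) XOR (NOT 0 XOR 0))) -> 1
  row 5 [0101]: (0 OR ((0 AND 0) XOR (NOT 1 XOR 1))) -> 1
  row 6 [0110]: (0 OR ((0 AND 0) XOR (NOT 0 XOR 0))) -> 1
  row 7 [0111]: (0 OR ((0 AND 0) XOR (NOT 1 XOR 1))) -> 1
  row 8 [1000]: (1 OR ((1 AND 1) XOR (NOT 0 XOR 0))) -> 1
  row 9 [1001]: (1 OR ((1 AND 1) XOR (NOT 1 XOR 1))) -> 1
  row 10 [1010]: (1 OR ((1 AND 1) XOR (NOT 0 XOR 0))) -> 1
  row 11 [1011]: (1 OR ((1 AND 1) XOR (NOT 1 XOR 1))) -> 1
  row 12 [1100]: (1 OR ((1 AND 1) XOR (NOT 0 XOR 0))) -> 1
  row 13 [1101]: (1 OR ((1 AND 1) XOR (NOT 1 XOR 1))) -> 1
  row 14 [1110]: (1 OR ((1 AND 1) XOR (NOT 0 XOR 0))) -> 1
  row 15 [1111]: (1 OR ((1 AND 1) XOR (NOT 1 XOR 1))) -> 1
Full result column, 4 rows per line (P1,P2 fixed per line; P3,P4 runs 00..11 left to right):
  rows 0-3 [P1,P2=00]: 1111  = hex F
  rows 4-7 [P1,P2=01]: 1111  = hex F
  rows 8-11 [P1,P2=10]: 1111  = hex F
  rows 12-15 [P1,P2=11]: 1111  = hex F
Output column (row 0 .. row 15) = 1111111111111111
Output column grouped in 4s = 1111 1111 1111 1111 = 0xFFFF
Convert to decimal digit by digit (value = value*16 + digit):
  F -> 15
  15*16 + 15 (F) = 255
  255*16 + 15 (F) = 4095
  4095*16 + 15 (F) = 65535
Decimal = 65535

65535


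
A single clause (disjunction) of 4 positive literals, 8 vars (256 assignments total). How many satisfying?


Step 1: Total=2^8=256
Step 2: Unsat when all 4 false: 2^4=16
Step 3: Sat=256-16=240

240


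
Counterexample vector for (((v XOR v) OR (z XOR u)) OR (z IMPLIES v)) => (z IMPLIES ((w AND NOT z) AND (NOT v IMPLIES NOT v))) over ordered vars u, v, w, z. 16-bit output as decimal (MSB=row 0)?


F1 = (((v XOR v) OR (z XOR u)) OR (z IMPLIES v))
F2 = (z IMPLIES ((w AND NOT z) AND (NOT v IMPLIES NOT v)))
Counterexample to F1=>F2 is where F1=1 and F2=0.
Evaluate each row (bits = u,v,w,z, MSB first):
  row 0 [0000]: F1=1 F2=1 -> F1&~F2 -> 0
  row 1 [0001]: F1=1 F2=0 -> F1&~F2 -> 1
  row 2 [0010]: F1=1 F2=1 -> F1&~F2 -> 0
  row 3 [0011]: F1=1 F2=0 -> F1&~F2 -> 1
  row 4 [0100]: F1=1 F2=1 -> F1&~F2 -> 0
  row 5 [0101]: F1=1 F2=0 -> F1&~F2 -> 1
  row 6 [0110]: F1=1 F2=1 -> F1&~F2 -> 0
  row 7 [0111]: F1=1 F2=0 -> F1&~F2 -> 1
  row 8 [1000]: F1=1 F2=1 -> F1&~F2 -> 0
  row 9 [1001]: F1=0 F2=0 -> F1&~F2 -> 0
  row 10 [1010]: F1=1 F2=1 -> F1&~F2 -> 0
  row 11 [1011]: F1=0 F2=0 -> F1&~F2 -> 0
  row 12 [1100]: F1=1 F2=1 -> F1&~F2 -> 0
  row 13 [1101]: F1=1 F2=0 -> F1&~F2 -> 1
  row 14 [1110]: F1=1 F2=1 -> F1&~F2 -> 0
  row 15 [1111]: F1=1 F2=0 -> F1&~F2 -> 1
Full result column, 4 rows per line (u,v fixed per line; w,z runs 00..11 left to right):
  rows 0-3 [u,v=00]: 0101  = hex 5
  rows 4-7 [u,v=01]: 0101  = hex 5
  rows 8-11 [u,v=10]: 0000  = hex 0
  rows 12-15 [u,v=11]: 0101  = hex 5
Counterexample vector (row 0 .. row 15) = 0101010100000101
Output column grouped in 4s = 0101 0101 0000 0101 = 0x5505
Convert to decimal digit by digit (value = value*16 + digit):
  5 -> 5
  5*16 + 5 = 85
  85*16 + 0 = 1360
  1360*16 + 5 = 21765
Decimal = 21765

21765


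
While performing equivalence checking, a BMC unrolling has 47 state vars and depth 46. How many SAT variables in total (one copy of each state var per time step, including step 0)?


BMC unrolls to depth k, creating one copy of each state var for steps 0..k.
Step count = 46 + 1 = 47 (steps 0 through 46)
Vars per step = 47
Total = 47 * 47 = 2209

2209


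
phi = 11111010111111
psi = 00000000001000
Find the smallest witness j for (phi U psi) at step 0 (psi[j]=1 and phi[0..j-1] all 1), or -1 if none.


(phi U psi) at 0: need smallest j with psi[j]=1 and phi[i]=1 for all i in [0,j).
Scan from step 0:
  step 0: phi=1, psi=0 -> continue
  step 1: phi=1, psi=0 -> continue
  step 2: phi=1, psi=0 -> continue
  step 3: phi=1, psi=0 -> continue
  step 5: phi=0 -> phi-prefix broken from here
  step 10: psi=1 but phi already failed -> not a witness
  end of trace: no witness -> -1
Witness step = -1

-1


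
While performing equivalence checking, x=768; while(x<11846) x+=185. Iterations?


Step 1: x goes from 768 toward 11846 by 185; the body runs while x<11846, so iterations = ceil((bound-start)/step)
Step 2: Distance=11078
Step 3: ceil(11078/185)=60

60


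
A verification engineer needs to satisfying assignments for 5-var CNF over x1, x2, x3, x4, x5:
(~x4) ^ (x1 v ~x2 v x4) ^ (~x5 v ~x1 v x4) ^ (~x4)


CNF with 4 clauses over 5 vars (32 assignments).
An assignment satisfies CNF iff every clause has >=1 true literal.
Check each row (bits = x1,x2,x3,x4,x5; clause T/F shown):
  row 0 [00000]: clauses=TTTT -> 1
  row 1 [00001]: clauses=TTTT -> 1
  row 2 [00010]: clauses=FTTF -> 0
  row 3 [00011]: clauses=FTTF -> 0
  row 4 [00100]: clauses=TTTT -> 1
  row 5 [00101]: clauses=TTTT -> 1
  row 6 [00110]: clauses=FTTF -> 0
  row 7 [00111]: clauses=FTTF -> 0
  row 8 [01000]: clauses=TFTT -> 0
  row 9 [01001]: clauses=TFTT -> 0
  row 10 [01010]: clauses=FTTF -> 0
  row 11 [01011]: clauses=FTTF -> 0
  row 12 [01100]: clauses=TFTT -> 0
  row 13 [01101]: clauses=TFTT -> 0
  row 14 [01110]: clauses=FTTF -> 0
  row 15 [01111]: clauses=FTTF -> 0
  row 16 [10000]: clauses=TTTT -> 1
  row 17 [10001]: clauses=TTFT -> 0
  row 18 [10010]: clauses=FTTF -> 0
  row 19 [10011]: clauses=FTTF -> 0
  row 20 [10100]: clauses=TTTT -> 1
  row 21 [10101]: clauses=TTFT -> 0
  row 22 [10110]: clauses=FTTF -> 0
  row 23 [10111]: clauses=FTTF -> 0
  row 24 [11000]: clauses=TTTT -> 1
  row 25 [11001]: clauses=TTFT -> 0
  row 26 [11010]: clauses=FTTF -> 0
  row 27 [11011]: clauses=FTTF -> 0
  row 28 [11100]: clauses=TTTT -> 1
  row 29 [11101]: clauses=TTFT -> 0
  row 30 [11110]: clauses=FTTF -> 0
  row 31 [11111]: clauses=FTTF -> 0
Full result column, 8 rows per line (x1,x2 fixed per line; x3,x4,x5 runs 000..111 left to right):
  rows 0-7 [x1,x2=00]: 11001100  (ones: 4)
  rows 8-15 [x1,x2=01]: 00000000  (ones: 0)
  rows 16-23 [x1,x2=10]: 10001000  (ones: 2)
  rows 24-31 [x1,x2=11]: 10001000  (ones: 2)
Satisfying assignments = 4+0+2+2 = 8

8


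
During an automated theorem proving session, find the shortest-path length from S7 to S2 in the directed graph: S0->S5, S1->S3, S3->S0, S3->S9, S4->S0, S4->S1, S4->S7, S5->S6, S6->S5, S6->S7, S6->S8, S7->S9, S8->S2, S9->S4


BFS layer-by-layer from S7:
  dist 0: {S7}
  dist 1: {S9}
  dist 2: {S4}
  dist 3: {S0, S1}
  dist 4: {S3, S5}
  dist 5: {S6}
  dist 6: {S8}
  dist 7: {S2}
  -> S2 reached at distance 7
Shortest path length = 7

7


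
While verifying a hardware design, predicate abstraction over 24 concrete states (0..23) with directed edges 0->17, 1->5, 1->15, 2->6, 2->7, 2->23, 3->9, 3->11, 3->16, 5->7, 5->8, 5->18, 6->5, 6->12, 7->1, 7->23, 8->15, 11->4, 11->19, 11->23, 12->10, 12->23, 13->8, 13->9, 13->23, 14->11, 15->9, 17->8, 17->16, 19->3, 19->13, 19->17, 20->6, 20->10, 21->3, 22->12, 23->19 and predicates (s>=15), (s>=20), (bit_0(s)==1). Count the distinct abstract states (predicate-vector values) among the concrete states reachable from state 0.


BFS from 0:
Concrete reachable: {0, 8, 9, 15, 16, 17}
Abstract via predicates (s>=15), (s>=20), (bit_0(s)==1):
  (0,0,0) <- {0, 8}
  (0,0,1) <- {9}
  (1,0,0) <- {16}
  (1,0,1) <- {15, 17}
Distinct abstract states = 4

4


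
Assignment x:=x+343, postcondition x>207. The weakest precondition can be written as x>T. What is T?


Formula: wp(x:=E, P) = P[E/x] (substitute E for x in postcondition)
Step 1: Postcondition: x>207
Step 2: Substitute x+343 for x: x+343>207
Step 3: Solve for x: x > 207-343 = -136

-136


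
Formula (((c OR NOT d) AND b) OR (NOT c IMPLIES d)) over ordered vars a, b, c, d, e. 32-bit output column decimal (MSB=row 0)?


Formula: (((c OR NOT d) AND b) OR (NOT c IMPLIES d)) over a, b, c, d, e (32 rows)
Evaluate each row (bits = a,b,c,d,e, MSB first):
  row 0 [00000]: (((0 OR NOT 0) AND 0) OR (NOT 0 IMPLIES 0)) -> 0
  row 1 [00001]: (((0 OR NOT 0) AND 0) OR (NOT 0 IMPLIES 0)) -> 0
  row 2 [00010]: (((0 OR NOT 1) AND 0) OR (NOT 0 IMPLIES 1)) -> 1
  row 3 [00011]: (((0 OR NOT 1) AND 0) OR (NOT 0 IMPLIES 1)) -> 1
  row 4 [00100]: (((1 OR NOT 0) AND 0) OR (NOT 1 IMPLIES 0)) -> 1
  row 5 [00101]: (((1 OR NOT 0) AND 0) OR (NOT 1 IMPLIES 0)) -> 1
  row 6 [00110]: (((1 OR NOT 1) AND 0) OR (NOT 1 IMPLIES 1)) -> 1
  row 7 [00111]: (((1 OR NOT 1) AND 0) OR (NOT 1 IMPLIES 1)) -> 1
  row 8 [01000]: (((0 OR NOT 0) AND 1) OR (NOT 0 IMPLIES 0)) -> 1
  row 9 [01001]: (((0 OR NOT 0) AND 1) OR (NOT 0 IMPLIES 0)) -> 1
  row 10 [01010]: (((0 OR NOT 1) AND 1) OR (NOT 0 IMPLIES 1)) -> 1
  row 11 [01011]: (((0 OR NOT 1) AND 1) OR (NOT 0 IMPLIES 1)) -> 1
  row 12 [01100]: (((1 OR NOT 0) AND 1) OR (NOT 1 IMPLIES 0)) -> 1
  row 13 [01101]: (((1 OR NOT 0) AND 1) OR (NOT 1 IMPLIES 0)) -> 1
  row 14 [01110]: (((1 OR NOT 1) AND 1) OR (NOT 1 IMPLIES 1)) -> 1
  row 15 [01111]: (((1 OR NOT 1) AND 1) OR (NOT 1 IMPLIES 1)) -> 1
  row 16 [10000]: (((0 OR NOT 0) AND 0) OR (NOT 0 IMPLIES 0)) -> 0
  row 17 [10001]: (((0 OR NOT 0) AND 0) OR (NOT 0 IMPLIES 0)) -> 0
  row 18 [10010]: (((0 OR NOT 1) AND 0) OR (NOT 0 IMPLIES 1)) -> 1
  row 19 [10011]: (((0 OR NOT 1) AND 0) OR (NOT 0 IMPLIES 1)) -> 1
  row 20 [10100]: (((1 OR NOT 0) AND 0) OR (NOT 1 IMPLIES 0)) -> 1
  row 21 [10101]: (((1 OR NOT 0) AND 0) OR (NOT 1 IMPLIES 0)) -> 1
  row 22 [10110]: (((1 OR NOT 1) AND 0) OR (NOT 1 IMPLIES 1)) -> 1
  row 23 [10111]: (((1 OR NOT 1) AND 0) OR (NOT 1 IMPLIES 1)) -> 1
  row 24 [11000]: (((0 OR NOT 0) AND 1) OR (NOT 0 IMPLIES 0)) -> 1
  row 25 [11001]: (((0 OR NOT 0) AND 1) OR (NOT 0 IMPLIES 0)) -> 1
  row 26 [11010]: (((0 OR NOT 1) AND 1) OR (NOT 0 IMPLIES 1)) -> 1
  row 27 [11011]: (((0 OR NOT 1) AND 1) OR (NOT 0 IMPLIES 1)) -> 1
  row 28 [11100]: (((1 OR NOT 0) AND 1) OR (NOT 1 IMPLIES 0)) -> 1
  row 29 [11101]: (((1 OR NOT 0) AND 1) OR (NOT 1 IMPLIES 0)) -> 1
  row 30 [11110]: (((1 OR NOT 1) AND 1) OR (NOT 1 IMPLIES 1)) -> 1
  row 31 [11111]: (((1 OR NOT 1) AND 1) OR (NOT 1 IMPLIES 1)) -> 1
Full result column, 4 rows per line (a,b,c fixed per line; d,e runs 00..11 left to right):
  rows 0-3 [a,b,c=000]: 0011  = hex 3
  rows 4-7 [a,b,c=001]: 1111  = hex F
  rows 8-11 [a,b,c=010]: 1111  = hex F
  rows 12-15 [a,b,c=011]: 1111  = hex F
  rows 16-19 [a,b,c=100]: 0011  = hex 3
  rows 20-23 [a,b,c=101]: 1111  = hex F
  rows 24-27 [a,b,c=110]: 1111  = hex F
  rows 28-31 [a,b,c=111]: 1111  = hex F
Output column (row 0 .. row 31) = 00111111111111110011111111111111
Output column grouped in 4s = 0011 1111 1111 1111 0011 1111 1111 1111 = 0x3FFF3FFF
Convert to decimal digit by digit (value = value*16 + digit):
  3 -> 3
  3*16 + 15 (F) = 63
  63*16 + 15 (F) = 1023
  1023*16 + 15 (F) = 16383
  16383*16 + 3 = 262131
  262131*16 + 15 (F) = 4194111
  4194111*16 + 15 (F) = 67105791
  67105791*16 + 15 (F) = 1073692671
Decimal = 1073692671

1073692671


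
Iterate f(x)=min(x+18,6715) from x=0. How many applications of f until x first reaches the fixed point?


Step 1: x=0, cap=6715, increment=18
Step 2: x grows by 18 each step until capped at 6715; fixed point is x=6715
Step 3: iterations = ceil(6715/18) = 374

374


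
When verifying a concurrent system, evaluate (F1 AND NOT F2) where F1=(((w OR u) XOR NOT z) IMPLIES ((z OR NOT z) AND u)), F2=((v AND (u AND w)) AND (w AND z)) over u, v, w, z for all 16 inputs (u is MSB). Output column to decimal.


F1 = (((w OR u) XOR NOT z) IMPLIES ((z OR NOT z) AND u))
F2 = ((v AND (u AND w)) AND (w AND z))
Counterexample to F1=>F2 is where F1=1 and F2=0.
Evaluate each row (bits = u,v,w,z, MSB first):
  row 0 [0000]: F1=0 F2=0 -> F1&~F2 -> 0
  row 1 [0001]: F1=1 F2=0 -> F1&~F2 -> 1
  row 2 [0010]: F1=1 F2=0 -> F1&~F2 -> 1
  row 3 [0011]: F1=0 F2=0 -> F1&~F2 -> 0
  row 4 [0100]: F1=0 F2=0 -> F1&~F2 -> 0
  row 5 [0101]: F1=1 F2=0 -> F1&~F2 -> 1
  row 6 [0110]: F1=1 F2=0 -> F1&~F2 -> 1
  row 7 [0111]: F1=0 F2=0 -> F1&~F2 -> 0
  row 8 [1000]: F1=1 F2=0 -> F1&~F2 -> 1
  row 9 [1001]: F1=1 F2=0 -> F1&~F2 -> 1
  row 10 [1010]: F1=1 F2=0 -> F1&~F2 -> 1
  row 11 [1011]: F1=1 F2=0 -> F1&~F2 -> 1
  row 12 [1100]: F1=1 F2=0 -> F1&~F2 -> 1
  row 13 [1101]: F1=1 F2=0 -> F1&~F2 -> 1
  row 14 [1110]: F1=1 F2=0 -> F1&~F2 -> 1
  row 15 [1111]: F1=1 F2=1 -> F1&~F2 -> 0
Full result column, 4 rows per line (u,v fixed per line; w,z runs 00..11 left to right):
  rows 0-3 [u,v=00]: 0110  = hex 6
  rows 4-7 [u,v=01]: 0110  = hex 6
  rows 8-11 [u,v=10]: 1111  = hex F
  rows 12-15 [u,v=11]: 1110  = hex E
Counterexample vector (row 0 .. row 15) = 0110011011111110
Output column grouped in 4s = 0110 0110 1111 1110 = 0x66FE
Convert to decimal digit by digit (value = value*16 + digit):
  6 -> 6
  6*16 + 6 = 102
  102*16 + 15 (F) = 1647
  1647*16 + 14 (E) = 26366
Decimal = 26366

26366


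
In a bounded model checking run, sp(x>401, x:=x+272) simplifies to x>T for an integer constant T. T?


Formula: sp(P, x:=E) = exists old_x. (x = E[old_x/x]) AND P[old_x/x] (old_x is the value of x before the assignment; eliminate old_x by solving x = E[old_x/x] for old_x)
Step 1: Precondition P: x>401, i.e. old_x > 401
Step 2: Assignment gives x = old_x + 272, so old_x = x - 272
Step 3: Substitute into P: x - 272 > 401
Step 4: Simplify: x > 401+272 = 673

673


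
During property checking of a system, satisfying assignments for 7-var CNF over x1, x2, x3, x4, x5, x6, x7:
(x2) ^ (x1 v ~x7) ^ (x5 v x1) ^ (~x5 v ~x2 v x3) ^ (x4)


CNF with 5 clauses over 7 vars (128 assignments).
An assignment satisfies CNF iff every clause has >=1 true literal.
Check each row (bits = x1,x2,x3,x4,x5,x6,x7; clause T/F shown):
  row 0 [0000000]: clauses=FTFTF -> 0
  row 1 [0000001]: clauses=FFFTF -> 0
  row 2 [0000010]: clauses=FTFTF -> 0
  row 3 [0000011]: clauses=FFFTF -> 0
  row 4 [0000100]: clauses=FTTTF -> 0
  (every remaining row is evaluated the same way; all 128 results are listed next)
Full result column, 8 rows per line (x1,x2,x3,x4 fixed per line; x5,x6,x7 runs 000..111 left to right):
  rows 0-7 [x1,x2,x3,x4=0000]: 00000000  (ones: 0)
  rows 8-15 [x1,x2,x3,x4=0001]: 00000000  (ones: 0)
  rows 16-23 [x1,x2,x3,x4=0010]: 00000000  (ones: 0)
  rows 24-31 [x1,x2,x3,x4=0011]: 00000000  (ones: 0)
  rows 32-39 [x1,x2,x3,x4=0100]: 00000000  (ones: 0)
  rows 40-47 [x1,x2,x3,x4=0101]: 00000000  (ones: 0)
  rows 48-55 [x1,x2,x3,x4=0110]: 00000000  (ones: 0)
  rows 56-63 [x1,x2,x3,x4=0111]: 00001010  (ones: 2)
  rows 64-71 [x1,x2,x3,x4=1000]: 00000000  (ones: 0)
  rows 72-79 [x1,x2,x3,x4=1001]: 00000000  (ones: 0)
  rows 80-87 [x1,x2,x3,x4=1010]: 00000000  (ones: 0)
  rows 88-95 [x1,x2,x3,x4=1011]: 00000000  (ones: 0)
  rows 96-103 [x1,x2,x3,x4=1100]: 00000000  (ones: 0)
  rows 104-111 [x1,x2,x3,x4=1101]: 11110000  (ones: 4)
  rows 112-119 [x1,x2,x3,x4=1110]: 00000000  (ones: 0)
  rows 120-127 [x1,x2,x3,x4=1111]: 11111111  (ones: 8)
Satisfying assignments = 0+0+0+0+0+0+0+2+0+0+0+0+0+4+0+8 = 14

14


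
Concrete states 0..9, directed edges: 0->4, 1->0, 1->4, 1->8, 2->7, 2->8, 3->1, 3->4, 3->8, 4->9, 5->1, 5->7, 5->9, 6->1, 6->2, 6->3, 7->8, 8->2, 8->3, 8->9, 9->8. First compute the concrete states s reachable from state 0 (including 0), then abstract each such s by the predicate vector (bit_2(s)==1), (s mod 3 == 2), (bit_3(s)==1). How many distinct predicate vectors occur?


BFS from 0:
Concrete reachable: {0, 1, 2, 3, 4, 7, 8, 9}
Abstract via predicates (bit_2(s)==1), (s mod 3 == 2), (bit_3(s)==1):
  (0,0,0) <- {0, 1, 3}
  (0,0,1) <- {9}
  (0,1,0) <- {2}
  (0,1,1) <- {8}
  (1,0,0) <- {4, 7}
Distinct abstract states = 5

5
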